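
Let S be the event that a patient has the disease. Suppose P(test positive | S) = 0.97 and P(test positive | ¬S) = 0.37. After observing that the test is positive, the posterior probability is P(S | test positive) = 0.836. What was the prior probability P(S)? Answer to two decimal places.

P(S) = 0.66

In odds form, posterior odds = prior odds × likelihood ratio, so prior odds = posterior odds ÷ LR.
Posterior odds = 0.836/(1−0.836) = 5.0976. LR = 0.97/0.37 = 2.6216.
Prior odds = 5.0976/2.6216 = 1.9445, so P(S) = 1.9445/(1+1.9445) ≈ 0.66.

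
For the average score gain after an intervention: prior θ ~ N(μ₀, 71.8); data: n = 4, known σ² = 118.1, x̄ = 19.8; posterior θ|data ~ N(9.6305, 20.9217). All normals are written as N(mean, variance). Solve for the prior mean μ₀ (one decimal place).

μ₀ = -15.1

The posterior mean is a precision-weighted average: μ_n = (τ₀μ₀ + τ_data·x̄)/(τ₀+τ_data), with τ₀=1/σ₀² and τ_data=n/σ².
Here τ₀ = 1/71.8 = 0.013928 and τ_data = 4/118.1 = 0.033870, so τ_n = 0.047798.
Rearranging for μ₀: μ₀ = (μ_n·τ_n − τ_data·x̄)/τ₀ = (9.6305·0.047798 − 0.033870·19.8) / 0.013928 = -0.210307/0.013928 ≈ -15.1.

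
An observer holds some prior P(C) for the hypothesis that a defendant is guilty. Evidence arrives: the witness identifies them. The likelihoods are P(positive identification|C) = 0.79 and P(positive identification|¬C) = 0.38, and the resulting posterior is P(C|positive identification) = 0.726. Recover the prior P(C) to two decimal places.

In odds form, posterior odds = prior odds × likelihood ratio, so prior odds = posterior odds ÷ LR.
Posterior odds = 0.726/(1−0.726) = 2.6496. LR = 0.79/0.38 = 2.0789.
Prior odds = 2.6496/2.0789 = 1.2745, so P(C) = 1.2745/(1+1.2745) ≈ 0.56.

P(C) = 0.56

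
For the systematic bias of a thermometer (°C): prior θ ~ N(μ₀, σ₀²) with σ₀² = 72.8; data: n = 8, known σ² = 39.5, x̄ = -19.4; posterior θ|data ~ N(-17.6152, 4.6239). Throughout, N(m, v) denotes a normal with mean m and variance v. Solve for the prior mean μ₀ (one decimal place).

μ₀ = 8.7

With known observation variance, the Normal–Normal posterior has precision τ_n = τ₀ + n/σ² and mean μ_n = (τ₀μ₀ + (n/σ²)x̄)/τ_n.
Here τ₀ = 1/72.8 = 0.013736 and τ_data = 8/39.5 = 0.202532, so τ_n = 0.216268.
Rearranging for μ₀: μ₀ = (μ_n·τ_n − τ_data·x̄)/τ₀ = (-17.6152·0.216268 − 0.202532·-19.4) / 0.013736 = 0.119517/0.013736 ≈ 8.7.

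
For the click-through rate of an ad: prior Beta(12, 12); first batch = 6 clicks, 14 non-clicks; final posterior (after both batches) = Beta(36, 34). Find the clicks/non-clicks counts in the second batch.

18 clicks and 8 non-clicks

Sequential conjugate updates are equivalent to a single update on the pooled data, so total successes = posterior α − prior α and total failures = posterior β − prior β.
Total across both batches: 36−12=24 clicks, 34−12=22 non-clicks.
Subtract the first batch: 24−6=18 clicks and 22−14=8 non-clicks.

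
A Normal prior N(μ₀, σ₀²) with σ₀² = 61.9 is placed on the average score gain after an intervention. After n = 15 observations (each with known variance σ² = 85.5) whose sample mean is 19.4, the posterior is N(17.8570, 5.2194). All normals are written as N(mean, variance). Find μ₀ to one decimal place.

μ₀ = 1.1

With known observation variance, the Normal–Normal posterior has precision τ_n = τ₀ + n/σ² and mean μ_n = (τ₀μ₀ + (n/σ²)x̄)/τ_n.
Here τ₀ = 1/61.9 = 0.016155 and τ_data = 15/85.5 = 0.175439, so τ_n = 0.191594.
Rearranging for μ₀: μ₀ = (μ_n·τ_n − τ_data·x̄)/τ₀ = (17.8570·0.191594 − 0.175439·19.4) / 0.016155 = 0.017777/0.016155 ≈ 1.1.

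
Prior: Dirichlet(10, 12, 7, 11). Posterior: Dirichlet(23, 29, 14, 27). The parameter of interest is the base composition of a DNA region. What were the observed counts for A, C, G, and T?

For a Dirichlet(α) prior with multinomial counts c, the posterior is Dirichlet(α + c) componentwise.
Counts are posterior − prior componentwise: 23−10=13, 29−12=17, 14−7=7, 27−11=16.

counts (13, 17, 7, 16)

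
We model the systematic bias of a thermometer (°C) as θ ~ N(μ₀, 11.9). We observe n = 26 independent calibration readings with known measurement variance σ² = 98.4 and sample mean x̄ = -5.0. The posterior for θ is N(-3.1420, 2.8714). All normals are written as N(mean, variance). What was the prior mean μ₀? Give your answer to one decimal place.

With known observation variance, the Normal–Normal posterior has precision τ_n = τ₀ + n/σ² and mean μ_n = (τ₀μ₀ + (n/σ²)x̄)/τ_n.
Here τ₀ = 1/11.9 = 0.084034 and τ_data = 26/98.4 = 0.264228, so τ_n = 0.348262.
Rearranging for μ₀: μ₀ = (μ_n·τ_n − τ_data·x̄)/τ₀ = (-3.1420·0.348262 − 0.264228·-5.0) / 0.084034 = 0.226901/0.084034 ≈ 2.7.

μ₀ = 2.7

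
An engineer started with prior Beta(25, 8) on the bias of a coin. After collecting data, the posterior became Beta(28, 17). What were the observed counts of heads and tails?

3 heads and 9 tails

A Beta(a, b) prior with s successes and f failures in binomial data gives a Beta(a+s, b+f) posterior.
So s = 28 − 25 = 3 and f = 17 − 8 = 9.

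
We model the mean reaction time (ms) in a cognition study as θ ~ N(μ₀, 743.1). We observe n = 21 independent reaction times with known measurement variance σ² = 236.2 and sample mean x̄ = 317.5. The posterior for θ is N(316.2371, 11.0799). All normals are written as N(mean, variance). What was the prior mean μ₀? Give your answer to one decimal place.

The posterior mean is a precision-weighted average: μ_n = (τ₀μ₀ + τ_data·x̄)/(τ₀+τ_data), with τ₀=1/σ₀² and τ_data=n/σ².
Here τ₀ = 1/743.1 = 0.001346 and τ_data = 21/236.2 = 0.088908, so τ_n = 0.090254.
Rearranging for μ₀: μ₀ = (μ_n·τ_n − τ_data·x̄)/τ₀ = (316.2371·0.090254 − 0.088908·317.5) / 0.001346 = 0.313373/0.001346 ≈ 232.8.

μ₀ = 232.8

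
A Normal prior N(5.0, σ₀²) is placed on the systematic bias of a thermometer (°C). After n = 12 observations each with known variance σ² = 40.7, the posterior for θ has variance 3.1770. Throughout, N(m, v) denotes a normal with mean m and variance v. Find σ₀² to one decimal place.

σ₀² = 50.2

Posterior precision equals prior precision plus data precision: 1/σ_n² = 1/σ₀² + n/σ².
So 1/σ₀² = 1/3.1770 − 12/40.7 = 0.314762 − 0.294840 = 0.019922.
Hence σ₀² = 1/0.019922 ≈ 50.2.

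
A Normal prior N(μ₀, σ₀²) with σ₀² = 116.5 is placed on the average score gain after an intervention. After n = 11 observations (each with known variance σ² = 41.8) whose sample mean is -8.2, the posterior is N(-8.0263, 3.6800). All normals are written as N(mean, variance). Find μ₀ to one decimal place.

μ₀ = -2.7

With known observation variance, the Normal–Normal posterior has precision τ_n = τ₀ + n/σ² and mean μ_n = (τ₀μ₀ + (n/σ²)x̄)/τ_n.
Here τ₀ = 1/116.5 = 0.008584 and τ_data = 11/41.8 = 0.263158, so τ_n = 0.271742.
Rearranging for μ₀: μ₀ = (μ_n·τ_n − τ_data·x̄)/τ₀ = (-8.0263·0.271742 − 0.263158·-8.2) / 0.008584 = -0.023187/0.008584 ≈ -2.7.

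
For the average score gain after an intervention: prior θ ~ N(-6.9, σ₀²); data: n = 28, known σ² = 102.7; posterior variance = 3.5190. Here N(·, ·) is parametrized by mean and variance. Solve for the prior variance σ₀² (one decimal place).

For the Normal–Normal model with known σ², precisions add: τ_n = τ₀ + n/σ².
So 1/σ₀² = 1/3.5190 − 28/102.7 = 0.284172 − 0.272639 = 0.011533.
Hence σ₀² = 1/0.011533 ≈ 86.7.

σ₀² = 86.7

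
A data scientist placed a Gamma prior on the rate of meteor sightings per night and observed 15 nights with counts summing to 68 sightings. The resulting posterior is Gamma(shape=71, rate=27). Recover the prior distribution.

Gamma(shape=3, rate=12)

A Gamma(α, β) prior (rate parametrization) on a Poisson rate with n observations summing to S gives posterior Gamma(α+S, β+n).
So α = 71 − 68 = 3 and β = 27 − 15 = 12.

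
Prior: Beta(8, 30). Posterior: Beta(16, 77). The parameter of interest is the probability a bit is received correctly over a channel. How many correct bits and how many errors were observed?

8 correct bits and 47 errors

A Beta(α, β) prior with s successes and f failures in binomial data gives a Beta(α+s, β+f) posterior.
Match parameters: s=16−8=8, f=77−30=47.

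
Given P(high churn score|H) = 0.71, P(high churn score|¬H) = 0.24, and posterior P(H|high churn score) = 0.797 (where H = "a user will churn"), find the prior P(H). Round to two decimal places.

P(H) = 0.57

Bayes' rule in odds form gives O(H|E) = O(H)·[P(E|H)/P(E|¬H)], hence O(H) = O(H|E)/LR.
Posterior odds = 0.797/(1−0.797) = 3.9261. LR = 0.71/0.24 = 2.9583.
Prior odds = 3.9261/2.9583 = 1.3271, so P(H) = 1.3271/(1+1.3271) ≈ 0.57.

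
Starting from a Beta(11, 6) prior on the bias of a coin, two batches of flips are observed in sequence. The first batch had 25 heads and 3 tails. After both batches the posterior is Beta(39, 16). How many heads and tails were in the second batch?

Sequential conjugate updates are equivalent to a single update on the pooled data, so total successes = posterior α − prior α and total failures = posterior β − prior β.
Total across both batches: 39−11=28 heads, 16−6=10 tails.
Subtract the first batch: 28−25=3 heads and 10−3=7 tails.

3 heads and 7 tails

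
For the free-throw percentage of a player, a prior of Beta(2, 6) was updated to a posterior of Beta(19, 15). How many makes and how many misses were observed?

17 makes and 9 misses

A Beta(a, b) prior with s successes and f failures in binomial data gives a Beta(a+s, b+f) posterior.
Match parameters: s=19−2=17, f=15−6=9.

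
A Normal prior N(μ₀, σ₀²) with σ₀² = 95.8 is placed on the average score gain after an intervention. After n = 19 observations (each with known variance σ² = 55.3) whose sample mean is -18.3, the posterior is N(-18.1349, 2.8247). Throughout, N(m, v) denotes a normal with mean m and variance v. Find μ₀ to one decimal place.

With known observation variance, the Normal–Normal posterior has precision τ_n = τ₀ + n/σ² and mean μ_n = (τ₀μ₀ + (n/σ²)x̄)/τ_n.
Here τ₀ = 1/95.8 = 0.010438 and τ_data = 19/55.3 = 0.343580, so τ_n = 0.354018.
Rearranging for μ₀: μ₀ = (μ_n·τ_n − τ_data·x̄)/τ₀ = (-18.1349·0.354018 − 0.343580·-18.3) / 0.010438 = -0.132567/0.010438 ≈ -12.7.

μ₀ = -12.7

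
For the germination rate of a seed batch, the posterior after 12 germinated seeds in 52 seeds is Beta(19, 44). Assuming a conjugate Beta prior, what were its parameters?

A Beta(a, b) prior with s successes and f failures in binomial data gives a Beta(a+s, b+f) posterior.
So a = 19 − 12 = 7 and b = 44 − 40 = 4.

Beta(7, 4)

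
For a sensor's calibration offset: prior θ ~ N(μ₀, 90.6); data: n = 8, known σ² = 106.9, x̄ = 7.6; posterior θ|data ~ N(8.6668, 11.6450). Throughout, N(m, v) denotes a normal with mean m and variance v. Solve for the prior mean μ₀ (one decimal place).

μ₀ = 15.9

The posterior mean is a precision-weighted average: μ_n = (τ₀μ₀ + τ_data·x̄)/(τ₀+τ_data), with τ₀=1/σ₀² and τ_data=n/σ².
Here τ₀ = 1/90.6 = 0.011038 and τ_data = 8/106.9 = 0.074836, so τ_n = 0.085874.
Rearranging for μ₀: μ₀ = (μ_n·τ_n − τ_data·x̄)/τ₀ = (8.6668·0.085874 − 0.074836·7.6) / 0.011038 = 0.175499/0.011038 ≈ 15.9.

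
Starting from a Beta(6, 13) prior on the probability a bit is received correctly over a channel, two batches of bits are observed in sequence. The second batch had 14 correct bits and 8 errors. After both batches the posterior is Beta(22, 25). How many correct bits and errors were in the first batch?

Sequential conjugate updates are equivalent to a single update on the pooled data, so total successes = posterior α − prior α and total failures = posterior β − prior β.
Total across both batches: 22−6=16 correct bits, 25−13=12 errors.
Subtract the second batch: 16−14=2 correct bits and 12−8=4 errors.

2 correct bits and 4 errors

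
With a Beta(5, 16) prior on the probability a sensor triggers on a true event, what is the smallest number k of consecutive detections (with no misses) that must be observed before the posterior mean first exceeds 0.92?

After k detections and 0 misses the posterior is Beta(5+k, 16), with mean (5+k)/(5+16+k).
Set (5+k)/(21+k) > 0.92 and solve: k > (0.92·21 − 5)/(1 − 0.92) = 179.000.
The smallest integer exceeding 179.000 is 180, and checking k=180: (185)/(201) = 0.9204 > 0.92.

k = 180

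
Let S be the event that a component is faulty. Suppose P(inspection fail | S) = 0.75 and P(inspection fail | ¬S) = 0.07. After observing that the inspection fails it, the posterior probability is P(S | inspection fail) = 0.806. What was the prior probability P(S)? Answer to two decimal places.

P(S) = 0.28

In odds form, posterior odds = prior odds × likelihood ratio, so prior odds = posterior odds ÷ LR.
Posterior odds = 0.806/(1−0.806) = 4.1546. LR = 0.75/0.07 = 10.7143.
Prior odds = 4.1546/10.7143 = 0.3878, so P(S) = 0.3878/(1+0.3878) ≈ 0.28.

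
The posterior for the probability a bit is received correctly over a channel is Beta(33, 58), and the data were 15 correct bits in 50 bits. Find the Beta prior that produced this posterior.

A Beta(a, b) prior with s successes and f failures in binomial data gives a Beta(a+s, b+f) posterior.
Subtract the data counts: 33−15=18, 58−35=23.

Beta(18, 23)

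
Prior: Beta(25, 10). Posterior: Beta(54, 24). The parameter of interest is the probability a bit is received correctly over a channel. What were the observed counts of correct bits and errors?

29 correct bits and 14 errors

A Beta(α, β) prior with s successes and f failures in binomial data gives a Beta(α+s, β+f) posterior.
Match parameters: s=54−25=29, f=24−10=14.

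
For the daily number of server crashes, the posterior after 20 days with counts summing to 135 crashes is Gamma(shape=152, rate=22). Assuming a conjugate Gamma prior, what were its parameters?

Gamma–Poisson conjugacy: posterior shape = α + Σxᵢ, posterior rate = β + n.
So α = 152 − 135 = 17 and β = 22 − 20 = 2.

Gamma(shape=17, rate=2)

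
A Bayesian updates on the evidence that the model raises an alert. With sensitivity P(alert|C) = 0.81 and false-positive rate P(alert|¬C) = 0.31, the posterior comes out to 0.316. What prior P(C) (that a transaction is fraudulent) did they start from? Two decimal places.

In odds form, posterior odds = prior odds × likelihood ratio, so prior odds = posterior odds ÷ LR.
Posterior odds = 0.316/(1−0.316) = 0.4620. LR = 0.81/0.31 = 2.6129.
Prior odds = 0.4620/2.6129 = 0.1768, so P(C) = 0.1768/(1+0.1768) ≈ 0.15.

P(C) = 0.15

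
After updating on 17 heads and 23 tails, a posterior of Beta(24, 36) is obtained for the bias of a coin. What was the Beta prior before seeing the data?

Beta(7, 13)

Under Beta–binomial conjugacy the posterior parameters are (α+s, β+f).
Subtract the data counts: 24−17=7, 36−23=13.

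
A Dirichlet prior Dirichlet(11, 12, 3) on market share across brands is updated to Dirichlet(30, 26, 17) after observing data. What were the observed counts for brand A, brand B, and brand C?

For a Dirichlet(α) prior with multinomial counts c, the posterior is Dirichlet(α + c) componentwise.
Counts are posterior − prior componentwise: 30−11=19, 26−12=14, 17−3=14.

counts (19, 14, 14)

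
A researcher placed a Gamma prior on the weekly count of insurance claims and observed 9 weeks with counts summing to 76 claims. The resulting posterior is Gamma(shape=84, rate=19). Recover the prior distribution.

Gamma(shape=8, rate=10)

Gamma–Poisson conjugacy: posterior shape = α + Σxᵢ, posterior rate = β + n.
So α = 84 − 76 = 8 and β = 19 − 9 = 10.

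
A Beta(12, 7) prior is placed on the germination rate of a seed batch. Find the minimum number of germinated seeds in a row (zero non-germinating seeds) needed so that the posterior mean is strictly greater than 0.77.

After k germinated seeds and 0 non-germinating seeds the posterior is Beta(12+k, 7), with mean (12+k)/(12+7+k).
Set (12+k)/(19+k) > 0.77 and solve: k > (0.77·19 − 12)/(1 − 0.77) = 11.435.
The smallest integer exceeding 11.435 is 12, and checking k=12: (24)/(31) = 0.7742 > 0.77.

k = 12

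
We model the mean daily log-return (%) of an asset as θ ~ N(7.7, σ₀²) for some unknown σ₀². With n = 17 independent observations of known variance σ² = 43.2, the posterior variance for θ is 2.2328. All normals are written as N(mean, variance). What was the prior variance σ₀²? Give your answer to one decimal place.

σ₀² = 18.4

Posterior precision equals prior precision plus data precision: 1/σ_n² = 1/σ₀² + n/σ².
So 1/σ₀² = 1/2.2328 − 17/43.2 = 0.447868 − 0.393519 = 0.054349.
Hence σ₀² = 1/0.054349 ≈ 18.4.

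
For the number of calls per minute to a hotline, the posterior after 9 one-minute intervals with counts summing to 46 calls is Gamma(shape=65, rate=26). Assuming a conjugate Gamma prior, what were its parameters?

Gamma(shape=19, rate=17)

A Gamma(α, β) prior (rate parametrization) on a Poisson rate with n observations summing to S gives posterior Gamma(α+S, β+n).
So α = 65 − 46 = 19 and β = 26 − 9 = 17.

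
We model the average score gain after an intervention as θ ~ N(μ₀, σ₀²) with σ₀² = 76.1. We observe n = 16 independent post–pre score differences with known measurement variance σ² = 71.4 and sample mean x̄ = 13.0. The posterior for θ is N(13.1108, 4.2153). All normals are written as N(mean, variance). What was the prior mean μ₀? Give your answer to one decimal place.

The posterior mean is a precision-weighted average: μ_n = (τ₀μ₀ + τ_data·x̄)/(τ₀+τ_data), with τ₀=1/σ₀² and τ_data=n/σ².
Here τ₀ = 1/76.1 = 0.013141 and τ_data = 16/71.4 = 0.224090, so τ_n = 0.237231.
Rearranging for μ₀: μ₀ = (μ_n·τ_n − τ_data·x̄)/τ₀ = (13.1108·0.237231 − 0.224090·13.0) / 0.013141 = 0.197118/0.013141 ≈ 15.0.

μ₀ = 15.0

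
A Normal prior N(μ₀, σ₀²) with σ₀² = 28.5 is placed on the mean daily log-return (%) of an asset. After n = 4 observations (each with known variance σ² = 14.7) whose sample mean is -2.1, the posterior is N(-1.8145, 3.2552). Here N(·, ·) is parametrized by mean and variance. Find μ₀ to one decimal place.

With known observation variance, the Normal–Normal posterior has precision τ_n = τ₀ + n/σ² and mean μ_n = (τ₀μ₀ + (n/σ²)x̄)/τ_n.
Here τ₀ = 1/28.5 = 0.035088 and τ_data = 4/14.7 = 0.272109, so τ_n = 0.307197.
Rearranging for μ₀: μ₀ = (μ_n·τ_n − τ_data·x̄)/τ₀ = (-1.8145·0.307197 − 0.272109·-2.1) / 0.035088 = 0.014020/0.035088 ≈ 0.4.

μ₀ = 0.4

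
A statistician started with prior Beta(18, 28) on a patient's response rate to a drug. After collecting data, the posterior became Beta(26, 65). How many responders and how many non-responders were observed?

8 responders and 37 non-responders

A Beta(α, β) prior with s successes and f failures in binomial data gives a Beta(α+s, β+f) posterior.
So s = 26 − 18 = 8 and f = 65 − 28 = 37.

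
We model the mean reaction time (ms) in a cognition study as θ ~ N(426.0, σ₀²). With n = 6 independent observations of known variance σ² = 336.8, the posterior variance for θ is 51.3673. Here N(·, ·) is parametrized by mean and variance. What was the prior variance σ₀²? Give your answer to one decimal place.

σ₀² = 605.0

For the Normal–Normal model with known σ², precisions add: τ_n = τ₀ + n/σ².
So 1/σ₀² = 1/51.3673 − 6/336.8 = 0.019468 − 0.017815 = 0.001653.
Hence σ₀² = 1/0.001653 ≈ 605.0.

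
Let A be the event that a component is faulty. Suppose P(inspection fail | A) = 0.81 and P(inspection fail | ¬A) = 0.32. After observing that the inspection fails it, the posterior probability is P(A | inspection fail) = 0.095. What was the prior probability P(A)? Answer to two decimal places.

P(A) = 0.04

Bayes' rule in odds form gives O(A|E) = O(A)·[P(E|A)/P(E|¬A)], hence O(A) = O(A|E)/LR.
Posterior odds = 0.095/(1−0.095) = 0.1050. LR = 0.81/0.32 = 2.5312.
Prior odds = 0.1050/2.5312 = 0.0415, so P(A) = 0.0415/(1+0.0415) ≈ 0.04.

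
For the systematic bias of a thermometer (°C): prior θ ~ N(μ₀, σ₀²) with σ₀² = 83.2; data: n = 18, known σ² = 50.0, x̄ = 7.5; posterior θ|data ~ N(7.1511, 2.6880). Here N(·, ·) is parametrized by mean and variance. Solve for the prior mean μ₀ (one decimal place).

The posterior mean is a precision-weighted average: μ_n = (τ₀μ₀ + τ_data·x̄)/(τ₀+τ_data), with τ₀=1/σ₀² and τ_data=n/σ².
Here τ₀ = 1/83.2 = 0.012019 and τ_data = 18/50.0 = 0.360000, so τ_n = 0.372019.
Rearranging for μ₀: μ₀ = (μ_n·τ_n − τ_data·x̄)/τ₀ = (7.1511·0.372019 − 0.360000·7.5) / 0.012019 = -0.039655/0.012019 ≈ -3.3.

μ₀ = -3.3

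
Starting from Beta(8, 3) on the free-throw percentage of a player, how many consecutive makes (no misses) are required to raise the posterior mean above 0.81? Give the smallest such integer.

k = 5

After k makes and 0 misses the posterior is Beta(8+k, 3), with mean (8+k)/(8+3+k).
Set (8+k)/(11+k) > 0.81 and solve: k > (0.81·11 − 8)/(1 − 0.81) = 4.789.
The smallest integer exceeding 4.789 is 5, and checking k=5: (13)/(16) = 0.8125 > 0.81.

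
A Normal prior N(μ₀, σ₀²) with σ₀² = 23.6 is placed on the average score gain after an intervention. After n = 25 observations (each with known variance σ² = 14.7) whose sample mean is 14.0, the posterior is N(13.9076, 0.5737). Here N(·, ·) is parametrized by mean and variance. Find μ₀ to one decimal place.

With known observation variance, the Normal–Normal posterior has precision τ_n = τ₀ + n/σ² and mean μ_n = (τ₀μ₀ + (n/σ²)x̄)/τ_n.
Here τ₀ = 1/23.6 = 0.042373 and τ_data = 25/14.7 = 1.700680, so τ_n = 1.743053.
Rearranging for μ₀: μ₀ = (μ_n·τ_n − τ_data·x̄)/τ₀ = (13.9076·1.743053 − 1.700680·14.0) / 0.042373 = 0.432164/0.042373 ≈ 10.2.

μ₀ = 10.2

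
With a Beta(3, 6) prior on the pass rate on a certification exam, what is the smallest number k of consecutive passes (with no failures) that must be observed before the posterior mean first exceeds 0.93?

After k passes and 0 failures the posterior is Beta(3+k, 6), with mean (3+k)/(3+6+k).
Set (3+k)/(9+k) > 0.93 and solve: k > (0.93·9 − 3)/(1 − 0.93) = 76.714.
The smallest integer exceeding 76.714 is 77.

k = 77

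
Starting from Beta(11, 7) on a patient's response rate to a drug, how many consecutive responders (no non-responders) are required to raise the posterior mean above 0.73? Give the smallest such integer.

After k responders and 0 non-responders the posterior is Beta(11+k, 7), with mean (11+k)/(11+7+k).
Set (11+k)/(18+k) > 0.73 and solve: k > (0.73·18 − 11)/(1 − 0.73) = 7.926.
The smallest integer exceeding 7.926 is 8, and checking k=8: (19)/(26) = 0.7308 > 0.73.

k = 8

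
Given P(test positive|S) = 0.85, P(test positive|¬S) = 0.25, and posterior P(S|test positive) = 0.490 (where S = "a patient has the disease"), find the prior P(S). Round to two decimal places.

In odds form, posterior odds = prior odds × likelihood ratio, so prior odds = posterior odds ÷ LR.
Posterior odds = 0.490/(1−0.490) = 0.9608. LR = 0.85/0.25 = 3.4000.
Prior odds = 0.9608/3.4000 = 0.2826, so P(S) = 0.2826/(1+0.2826) ≈ 0.22.

P(S) = 0.22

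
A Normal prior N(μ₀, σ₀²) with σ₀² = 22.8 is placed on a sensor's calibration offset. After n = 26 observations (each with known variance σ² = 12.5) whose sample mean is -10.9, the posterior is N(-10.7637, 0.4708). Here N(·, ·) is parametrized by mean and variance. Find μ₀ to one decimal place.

μ₀ = -4.3

The posterior mean is a precision-weighted average: μ_n = (τ₀μ₀ + τ_data·x̄)/(τ₀+τ_data), with τ₀=1/σ₀² and τ_data=n/σ².
Here τ₀ = 1/22.8 = 0.043860 and τ_data = 26/12.5 = 2.080000, so τ_n = 2.123860.
Rearranging for μ₀: μ₀ = (μ_n·τ_n − τ_data·x̄)/τ₀ = (-10.7637·2.123860 − 2.080000·-10.9) / 0.043860 = -0.188592/0.043860 ≈ -4.3.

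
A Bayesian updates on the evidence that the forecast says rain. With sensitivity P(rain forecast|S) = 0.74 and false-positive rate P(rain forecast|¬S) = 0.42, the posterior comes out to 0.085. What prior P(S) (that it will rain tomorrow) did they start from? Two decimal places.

P(S) = 0.05

In odds form, posterior odds = prior odds × likelihood ratio, so prior odds = posterior odds ÷ LR.
Posterior odds = 0.085/(1−0.085) = 0.0929. LR = 0.74/0.42 = 1.7619.
Prior odds = 0.0929/1.7619 = 0.0527, so P(S) = 0.0527/(1+0.0527) ≈ 0.05.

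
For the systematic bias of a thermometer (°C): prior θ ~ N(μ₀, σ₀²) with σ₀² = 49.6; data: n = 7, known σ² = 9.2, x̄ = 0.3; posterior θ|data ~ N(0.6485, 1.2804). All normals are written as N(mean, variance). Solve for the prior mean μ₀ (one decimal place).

μ₀ = 13.8

The posterior mean is a precision-weighted average: μ_n = (τ₀μ₀ + τ_data·x̄)/(τ₀+τ_data), with τ₀=1/σ₀² and τ_data=n/σ².
Here τ₀ = 1/49.6 = 0.020161 and τ_data = 7/9.2 = 0.760870, so τ_n = 0.781031.
Rearranging for μ₀: μ₀ = (μ_n·τ_n − τ_data·x̄)/τ₀ = (0.6485·0.781031 − 0.760870·0.3) / 0.020161 = 0.278238/0.020161 ≈ 13.8.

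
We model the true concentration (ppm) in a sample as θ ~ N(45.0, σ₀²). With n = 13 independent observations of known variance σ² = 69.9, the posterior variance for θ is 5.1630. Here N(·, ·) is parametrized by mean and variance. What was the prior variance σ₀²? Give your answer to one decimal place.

σ₀² = 129.8

For the Normal–Normal model with known σ², precisions add: τ_n = τ₀ + n/σ².
So 1/σ₀² = 1/5.1630 − 13/69.9 = 0.193686 − 0.185980 = 0.007706.
Hence σ₀² = 1/0.007706 ≈ 129.8.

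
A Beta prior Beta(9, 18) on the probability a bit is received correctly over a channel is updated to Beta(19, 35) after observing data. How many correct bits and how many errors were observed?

Under Beta–binomial conjugacy the posterior parameters are (a+s, b+f).
Match parameters: s=19−9=10, f=35−18=17.

10 correct bits and 17 errors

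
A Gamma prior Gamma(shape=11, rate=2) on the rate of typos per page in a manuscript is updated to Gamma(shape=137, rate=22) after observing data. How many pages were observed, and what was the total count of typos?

n = 20 pages with total 126 typos

A Gamma(α, β) prior (rate parametrization) on a Poisson rate with n observations summing to S gives posterior Gamma(α+S, β+n).
Matching: Σxᵢ = 137 − 11 = 126 and n = 22 − 2 = 20.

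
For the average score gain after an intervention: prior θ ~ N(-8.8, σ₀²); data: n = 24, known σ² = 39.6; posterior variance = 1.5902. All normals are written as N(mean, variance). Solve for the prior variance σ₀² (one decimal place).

Posterior precision equals prior precision plus data precision: 1/σ_n² = 1/σ₀² + n/σ².
So 1/σ₀² = 1/1.5902 − 24/39.6 = 0.628852 − 0.606061 = 0.022791.
Hence σ₀² = 1/0.022791 ≈ 43.9.

σ₀² = 43.9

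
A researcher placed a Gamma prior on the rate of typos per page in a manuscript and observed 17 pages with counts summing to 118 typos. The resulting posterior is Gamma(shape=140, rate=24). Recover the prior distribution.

Gamma(shape=22, rate=7)

A Gamma(α, β) prior (rate parametrization) on a Poisson rate with n observations summing to S gives posterior Gamma(α+S, β+n).
So α = 140 − 118 = 22 and β = 24 − 17 = 7.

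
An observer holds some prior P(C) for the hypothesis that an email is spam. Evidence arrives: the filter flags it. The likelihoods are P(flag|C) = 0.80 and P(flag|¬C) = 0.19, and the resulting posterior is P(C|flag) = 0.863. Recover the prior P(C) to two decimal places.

P(C) = 0.60

Bayes' rule in odds form gives O(C|E) = O(C)·[P(E|C)/P(E|¬C)], hence O(C) = O(C|E)/LR.
Posterior odds = 0.863/(1−0.863) = 6.2993. LR = 0.80/0.19 = 4.2105.
Prior odds = 6.2993/4.2105 = 1.4961, so P(C) = 1.4961/(1+1.4961) ≈ 0.60.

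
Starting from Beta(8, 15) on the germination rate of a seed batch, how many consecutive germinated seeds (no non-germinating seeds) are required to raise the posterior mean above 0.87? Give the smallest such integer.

After k germinated seeds and 0 non-germinating seeds the posterior is Beta(8+k, 15), with mean (8+k)/(8+15+k).
Set (8+k)/(23+k) > 0.87 and solve: k > (0.87·23 − 8)/(1 − 0.87) = 92.385.
The smallest integer exceeding 92.385 is 93.

k = 93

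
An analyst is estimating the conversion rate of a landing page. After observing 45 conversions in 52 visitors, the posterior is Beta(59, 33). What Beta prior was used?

Beta is conjugate to the binomial likelihood: posterior = Beta(α+s, β+f).
So α = 59 − 45 = 14 and β = 33 − 7 = 26.

Beta(14, 26)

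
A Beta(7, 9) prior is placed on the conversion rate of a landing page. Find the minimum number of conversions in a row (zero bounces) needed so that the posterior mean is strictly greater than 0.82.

After k conversions and 0 bounces the posterior is Beta(7+k, 9), with mean (7+k)/(7+9+k).
Set (7+k)/(16+k) > 0.82 and solve: k > (0.82·16 − 7)/(1 − 0.82) = 34.000.
The smallest integer exceeding 34.000 is 35, and checking k=35: (42)/(51) = 0.8235 > 0.82.

k = 35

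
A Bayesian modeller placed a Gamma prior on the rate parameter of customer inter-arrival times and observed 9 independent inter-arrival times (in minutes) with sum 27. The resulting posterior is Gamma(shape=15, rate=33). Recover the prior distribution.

Gamma(shape=6, rate=6)

For an exponential likelihood with a Gamma(α, β) prior on the rate, n observations with total T give posterior Gamma(α+n, β+T).
So α = 15 − 9 = 6 and β = 33 − 27 = 6.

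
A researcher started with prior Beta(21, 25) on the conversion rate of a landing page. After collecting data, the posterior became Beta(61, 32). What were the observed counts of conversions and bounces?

Under Beta–binomial conjugacy the posterior parameters are (α+s, β+f).
So s = 61 − 21 = 40 and f = 32 − 25 = 7.

40 conversions and 7 bounces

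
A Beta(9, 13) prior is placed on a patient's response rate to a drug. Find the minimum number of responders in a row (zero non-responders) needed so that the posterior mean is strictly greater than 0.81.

After k responders and 0 non-responders the posterior is Beta(9+k, 13), with mean (9+k)/(9+13+k).
Set (9+k)/(22+k) > 0.81 and solve: k > (0.81·22 − 9)/(1 − 0.81) = 46.421.
The smallest integer exceeding 46.421 is 47.

k = 47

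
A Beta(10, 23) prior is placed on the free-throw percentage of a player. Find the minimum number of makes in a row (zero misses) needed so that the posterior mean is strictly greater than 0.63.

After k makes and 0 misses the posterior is Beta(10+k, 23), with mean (10+k)/(10+23+k).
Set (10+k)/(33+k) > 0.63 and solve: k > (0.63·33 − 10)/(1 − 0.63) = 29.162.
The smallest integer exceeding 29.162 is 30.

k = 30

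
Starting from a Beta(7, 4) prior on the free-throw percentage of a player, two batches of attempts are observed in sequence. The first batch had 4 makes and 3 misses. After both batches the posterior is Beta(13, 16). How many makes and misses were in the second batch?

2 makes and 9 misses

Because Beta–binomial updating is additive in the counts, the combined data contributed (α_post−α_prior, β_post−β_prior) successes and failures.
Total across both batches: 13−7=6 makes, 16−4=12 misses.
Subtract the first batch: 6−4=2 makes and 12−3=9 misses.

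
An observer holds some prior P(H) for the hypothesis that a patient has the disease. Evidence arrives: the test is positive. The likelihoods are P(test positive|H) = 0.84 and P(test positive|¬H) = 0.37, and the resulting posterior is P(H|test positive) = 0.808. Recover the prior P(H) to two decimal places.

Bayes' rule in odds form gives O(H|E) = O(H)·[P(E|H)/P(E|¬H)], hence O(H) = O(H|E)/LR.
Posterior odds = 0.808/(1−0.808) = 4.2083. LR = 0.84/0.37 = 2.2703.
Prior odds = 4.2083/2.2703 = 1.8536, so P(H) = 1.8536/(1+1.8536) ≈ 0.65.

P(H) = 0.65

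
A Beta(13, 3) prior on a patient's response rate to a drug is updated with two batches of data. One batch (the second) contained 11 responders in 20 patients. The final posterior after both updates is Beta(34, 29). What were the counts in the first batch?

10 responders and 17 non-responders

Because Beta–binomial updating is additive in the counts, the combined data contributed (α_post−α_prior, β_post−β_prior) successes and failures.
Total across both batches: 34−13=21 responders, 29−3=26 non-responders.
Subtract the second batch: 21−11=10 responders and 26−9=17 non-responders.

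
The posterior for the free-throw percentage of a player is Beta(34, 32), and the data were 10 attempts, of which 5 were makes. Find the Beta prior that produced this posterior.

Under Beta–binomial conjugacy the posterior parameters are (α+s, β+f).
So α = 34 − 5 = 29 and β = 32 − 5 = 27.

Beta(29, 27)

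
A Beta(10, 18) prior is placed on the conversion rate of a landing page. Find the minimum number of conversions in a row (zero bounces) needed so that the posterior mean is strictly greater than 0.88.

k = 123

After k conversions and 0 bounces the posterior is Beta(10+k, 18), with mean (10+k)/(10+18+k).
Set (10+k)/(28+k) > 0.88 and solve: k > (0.88·28 − 10)/(1 − 0.88) = 122.000.
The smallest integer exceeding 122.000 is 123, and checking k=123: (133)/(151) = 0.8808 > 0.88.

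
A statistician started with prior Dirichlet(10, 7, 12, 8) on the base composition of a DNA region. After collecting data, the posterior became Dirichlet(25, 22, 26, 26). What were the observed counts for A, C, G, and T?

For a Dirichlet(α) prior with multinomial counts c, the posterior is Dirichlet(α + c) componentwise.
Counts are posterior − prior componentwise: 25−10=15, 22−7=15, 26−12=14, 26−8=18.

counts (15, 15, 14, 18)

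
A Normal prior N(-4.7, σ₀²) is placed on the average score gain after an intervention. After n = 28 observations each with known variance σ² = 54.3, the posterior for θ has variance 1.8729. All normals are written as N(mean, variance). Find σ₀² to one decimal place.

σ₀² = 54.7

For the Normal–Normal model with known σ², precisions add: τ_n = τ₀ + n/σ².
So 1/σ₀² = 1/1.8729 − 28/54.3 = 0.533931 − 0.515654 = 0.018277.
Hence σ₀² = 1/0.018277 ≈ 54.7.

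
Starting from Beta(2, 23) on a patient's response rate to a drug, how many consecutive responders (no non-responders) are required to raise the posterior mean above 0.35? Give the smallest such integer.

After k responders and 0 non-responders the posterior is Beta(2+k, 23), with mean (2+k)/(2+23+k).
Set (2+k)/(25+k) > 0.35 and solve: k > (0.35·25 − 2)/(1 − 0.35) = 10.385.
The smallest integer exceeding 10.385 is 11.

k = 11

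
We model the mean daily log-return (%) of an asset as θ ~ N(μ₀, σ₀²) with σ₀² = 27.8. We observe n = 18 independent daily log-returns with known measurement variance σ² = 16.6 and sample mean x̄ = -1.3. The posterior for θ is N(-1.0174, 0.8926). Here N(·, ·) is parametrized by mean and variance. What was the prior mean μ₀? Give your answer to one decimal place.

The posterior mean is a precision-weighted average: μ_n = (τ₀μ₀ + τ_data·x̄)/(τ₀+τ_data), with τ₀=1/σ₀² and τ_data=n/σ².
Here τ₀ = 1/27.8 = 0.035971 and τ_data = 18/16.6 = 1.084337, so τ_n = 1.120308.
Rearranging for μ₀: μ₀ = (μ_n·τ_n − τ_data·x̄)/τ₀ = (-1.0174·1.120308 − 1.084337·-1.3) / 0.035971 = 0.269837/0.035971 ≈ 7.5.

μ₀ = 7.5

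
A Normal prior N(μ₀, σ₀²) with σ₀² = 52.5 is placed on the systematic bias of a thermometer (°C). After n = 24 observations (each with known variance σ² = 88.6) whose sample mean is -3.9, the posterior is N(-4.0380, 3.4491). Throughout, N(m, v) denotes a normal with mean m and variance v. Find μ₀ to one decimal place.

With known observation variance, the Normal–Normal posterior has precision τ_n = τ₀ + n/σ² and mean μ_n = (τ₀μ₀ + (n/σ²)x̄)/τ_n.
Here τ₀ = 1/52.5 = 0.019048 and τ_data = 24/88.6 = 0.270880, so τ_n = 0.289928.
Rearranging for μ₀: μ₀ = (μ_n·τ_n − τ_data·x̄)/τ₀ = (-4.0380·0.289928 − 0.270880·-3.9) / 0.019048 = -0.114297/0.019048 ≈ -6.0.

μ₀ = -6.0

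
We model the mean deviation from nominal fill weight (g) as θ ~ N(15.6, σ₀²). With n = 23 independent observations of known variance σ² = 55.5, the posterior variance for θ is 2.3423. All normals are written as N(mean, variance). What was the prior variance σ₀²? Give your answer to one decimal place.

σ₀² = 79.9

For the Normal–Normal model with known σ², precisions add: τ_n = τ₀ + n/σ².
So 1/σ₀² = 1/2.3423 − 23/55.5 = 0.426931 − 0.414414 = 0.012517.
Hence σ₀² = 1/0.012517 ≈ 79.9.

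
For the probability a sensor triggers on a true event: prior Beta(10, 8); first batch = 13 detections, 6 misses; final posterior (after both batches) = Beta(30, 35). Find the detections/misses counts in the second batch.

Sequential conjugate updates are equivalent to a single update on the pooled data, so total successes = posterior α − prior α and total failures = posterior β − prior β.
Total across both batches: 30−10=20 detections, 35−8=27 misses.
Subtract the first batch: 20−13=7 detections and 27−6=21 misses.

7 detections and 21 misses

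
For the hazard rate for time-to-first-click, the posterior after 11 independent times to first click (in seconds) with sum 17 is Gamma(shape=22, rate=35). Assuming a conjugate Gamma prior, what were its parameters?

Gamma(shape=11, rate=18)

For an exponential likelihood with a Gamma(α, β) prior on the rate, n observations with total T give posterior Gamma(α+n, β+T).
So α = 22 − 11 = 11 and β = 35 − 17 = 18.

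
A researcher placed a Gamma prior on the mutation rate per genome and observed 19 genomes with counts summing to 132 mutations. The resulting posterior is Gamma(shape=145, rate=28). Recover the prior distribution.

A Gamma(α, β) prior (rate parametrization) on a Poisson rate with n observations summing to S gives posterior Gamma(α+S, β+n).
So α = 145 − 132 = 13 and β = 28 − 19 = 9.

Gamma(shape=13, rate=9)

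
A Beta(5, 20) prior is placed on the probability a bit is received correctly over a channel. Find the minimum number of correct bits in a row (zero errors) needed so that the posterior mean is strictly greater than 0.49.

After k correct bits and 0 errors the posterior is Beta(5+k, 20), with mean (5+k)/(5+20+k).
Set (5+k)/(25+k) > 0.49 and solve: k > (0.49·25 − 5)/(1 − 0.49) = 14.216.
The smallest integer exceeding 14.216 is 15, and checking k=15: (20)/(40) = 0.5000 > 0.49.

k = 15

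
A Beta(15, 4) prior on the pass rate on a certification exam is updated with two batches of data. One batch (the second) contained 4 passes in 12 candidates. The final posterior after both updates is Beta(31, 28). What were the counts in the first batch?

12 passes and 16 failures

Because Beta–binomial updating is additive in the counts, the combined data contributed (α_post−α_prior, β_post−β_prior) successes and failures.
Total across both batches: 31−15=16 passes, 28−4=24 failures.
Subtract the second batch: 16−4=12 passes and 24−8=16 failures.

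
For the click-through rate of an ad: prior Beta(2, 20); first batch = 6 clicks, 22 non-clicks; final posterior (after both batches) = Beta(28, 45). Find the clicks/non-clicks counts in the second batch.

20 clicks and 3 non-clicks

Sequential conjugate updates are equivalent to a single update on the pooled data, so total successes = posterior α − prior α and total failures = posterior β − prior β.
Total across both batches: 28−2=26 clicks, 45−20=25 non-clicks.
Subtract the first batch: 26−6=20 clicks and 25−22=3 non-clicks.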